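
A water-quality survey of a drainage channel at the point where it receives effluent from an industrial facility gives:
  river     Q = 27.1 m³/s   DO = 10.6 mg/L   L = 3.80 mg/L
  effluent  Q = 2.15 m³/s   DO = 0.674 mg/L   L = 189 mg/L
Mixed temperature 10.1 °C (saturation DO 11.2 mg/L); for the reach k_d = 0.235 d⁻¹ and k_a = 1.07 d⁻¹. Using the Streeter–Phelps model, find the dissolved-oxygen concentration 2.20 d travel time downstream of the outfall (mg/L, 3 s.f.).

DO ≈ 8.62 mg/L

Mixed DO = (27.1×10.6 + 2.15×0.674)/(27.1+2.15) = 288.7/29.25 = 9.870 mg/L.
Mixed L₀ = (27.1×3.80 + 2.15×189)/(29.25) = 509.3/29.25 = 17.41 mg/L.
Initial deficit D₀ = C_s − DO₀ = 11.2 − 9.870 = 1.330 mg/L.
D(2.20) = [0.235×17.41/(1.07−0.235)](e^(−0.235×2.20) − e^(−1.07×2.20)) + 1.330 e^(−1.07×2.20)
= 4.901 × (0.5963 − 0.09499) + 1.330 × 0.09499 = 2.583 mg/L.
DO = 11.2 − 2.583 = 8.617 mg/L.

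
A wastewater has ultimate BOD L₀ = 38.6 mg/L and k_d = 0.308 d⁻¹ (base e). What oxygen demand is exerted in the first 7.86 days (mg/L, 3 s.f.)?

y ≈ 35.2 mg/L

y_t = L₀(1 − e^(−k_d t)) = 38.6 × (1 − e^(−0.308×7.86))
= 38.6 × (1 − 0.08884) = 38.6 × 0.9112 = 35.17 mg/L.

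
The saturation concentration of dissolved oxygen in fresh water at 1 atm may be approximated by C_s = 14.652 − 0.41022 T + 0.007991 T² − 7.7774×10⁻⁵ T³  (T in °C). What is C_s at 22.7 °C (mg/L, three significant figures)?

C_s ≈ 8.55 mg/L

C_s = 14.652 − 0.41022×22.7 + 0.007991×22.7² − 7.7774×10⁻⁵×22.7³ = 8.548 mg/L.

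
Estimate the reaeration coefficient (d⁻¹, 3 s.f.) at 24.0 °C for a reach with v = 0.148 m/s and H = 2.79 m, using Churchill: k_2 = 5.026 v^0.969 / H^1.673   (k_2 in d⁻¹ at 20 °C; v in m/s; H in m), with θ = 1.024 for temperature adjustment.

k_2(20) = 5.026 × 0.148^0.969 / 2.79^1.673 = 5.026 × 0.1570 / 5.565 = 0.1418 d⁻¹.
k_2(24.0) = 0.1418 × 1.024^(24.0−20) = 0.1418 × 1.100 = 0.1559 d⁻¹.

k_2 ≈ 0.156 d⁻¹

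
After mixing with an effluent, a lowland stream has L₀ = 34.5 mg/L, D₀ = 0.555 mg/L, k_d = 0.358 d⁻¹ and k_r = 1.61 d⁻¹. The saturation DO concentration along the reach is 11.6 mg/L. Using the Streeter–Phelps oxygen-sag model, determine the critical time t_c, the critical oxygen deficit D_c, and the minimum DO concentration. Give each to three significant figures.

t_c = [1/(k_r−k_d)] ln[(k_r/k_d)(1 − D₀(k_r−k_d)/(k_d L₀))]
= [1/(1.61−0.358)] ln[(1.61/0.358)(1 − 0.555×1.252/(0.358×34.5))]
= (1/1.252) ln[4.497 × 0.9437] = 0.7987 × ln(4.244) = 0.7987 × 1.446 = 1.155 d.
D_c = (k_d/k_r) L₀ e^(−k_d t_c) = (0.358/1.61) × 34.5 × e^(−0.358×1.155) = 0.2224 × 34.5 × 0.6614 = 5.074 mg/L.
Minimum DO = C_s − D_c = 11.6 − 5.074 = 6.526 mg/L.

t_c ≈ 1.15 d; D_c ≈ 5.07 mg/L; min DO ≈ 6.53 mg/L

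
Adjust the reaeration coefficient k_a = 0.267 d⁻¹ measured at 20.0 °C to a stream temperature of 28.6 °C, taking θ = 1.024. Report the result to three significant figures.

k_a(T₂) = k_a(T₁) · θ^(T₂−T₁) = 0.267 × 1.024^(28.6−20.0)
= 0.267 × 1.024^8.60 = 0.267 × 1.226 = 0.3274 d⁻¹.

k_a ≈ 0.327 d⁻¹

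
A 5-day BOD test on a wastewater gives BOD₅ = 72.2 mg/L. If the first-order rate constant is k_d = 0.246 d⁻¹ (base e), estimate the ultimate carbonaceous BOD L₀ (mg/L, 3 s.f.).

BOD₅ = L₀(1 − e^(−5k_d)) ⇒ L₀ = BOD₅ / (1 − e^(−5×0.246))
= 72.2 / (1 − 0.2923) = 72.2 / 0.7077 = 102.0 mg/L.

L₀ ≈ 102 mg/L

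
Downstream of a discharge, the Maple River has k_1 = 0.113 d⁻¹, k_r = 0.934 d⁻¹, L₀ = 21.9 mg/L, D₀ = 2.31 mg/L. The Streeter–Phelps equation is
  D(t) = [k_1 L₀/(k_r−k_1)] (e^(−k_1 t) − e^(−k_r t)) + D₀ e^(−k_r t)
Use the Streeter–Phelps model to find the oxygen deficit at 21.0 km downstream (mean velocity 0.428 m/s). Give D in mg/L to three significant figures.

Travel time t = x/v = 21.0 km / (0.428 m/s) = 21000 m / 0.428 m/s = 49070 s = 0.5679 d.
k_1 L₀/(k_r−k_1) = 0.113×21.9/(0.934−0.113) = 2.475/0.8210 = 3.014 mg/L.
e^(−k_1 t) = e^(−0.113×0.5679) = 0.9378; e^(−k_r t) = e^(−0.934×0.5679) = 0.5884.
D = 3.014 × (0.9378 − 0.5884) + 2.31 × 0.5884 = 1.053 + 1.359 = 2.413 mg/L.

D ≈ 2.41 mg/L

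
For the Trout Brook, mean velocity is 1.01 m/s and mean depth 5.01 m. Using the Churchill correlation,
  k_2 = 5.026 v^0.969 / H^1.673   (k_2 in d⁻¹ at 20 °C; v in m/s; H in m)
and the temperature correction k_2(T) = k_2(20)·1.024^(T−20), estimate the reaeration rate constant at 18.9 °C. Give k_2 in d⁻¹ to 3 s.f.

k_2(20) = 5.026 × 1.01^0.969 / 5.01^1.673 = 5.026 × 1.010 / 14.82 = 0.3424 d⁻¹.
k_2(18.9) = 0.3424 × 1.024^(18.9−20) = 0.3424 × 0.9742 = 0.3336 d⁻¹.

k_2 ≈ 0.334 d⁻¹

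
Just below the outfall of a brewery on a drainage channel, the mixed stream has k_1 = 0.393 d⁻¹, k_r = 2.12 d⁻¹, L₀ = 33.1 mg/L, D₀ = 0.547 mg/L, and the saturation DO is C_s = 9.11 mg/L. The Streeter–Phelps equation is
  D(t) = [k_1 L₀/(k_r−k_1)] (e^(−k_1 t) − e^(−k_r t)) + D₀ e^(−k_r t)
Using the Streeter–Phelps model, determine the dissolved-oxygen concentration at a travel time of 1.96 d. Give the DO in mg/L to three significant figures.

k_1 L₀/(k_r−k_1) = 0.393×33.1/(2.12−0.393) = 13.01/1.727 = 7.532 mg/L.
e^(−k_1 t) = e^(−0.393×1.960) = 0.4629; e^(−k_r t) = e^(−2.12×1.960) = 0.01568.
D = 7.532 × (0.4629 − 0.01568) + 0.547 × 0.01568 = 3.368 + 0.008578 = 3.377 mg/L.
DO = C_s − D = 9.11 − 3.377 = 5.733 mg/L.

DO ≈ 5.73 mg/L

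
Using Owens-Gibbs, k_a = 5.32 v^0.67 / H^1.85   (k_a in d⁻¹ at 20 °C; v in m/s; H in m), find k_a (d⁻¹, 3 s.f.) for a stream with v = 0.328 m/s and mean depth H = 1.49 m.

k_a ≈ 1.21 d⁻¹

k_a = 5.32 × 0.328^0.67 / 1.49^1.85 = 5.32 × 0.4738 / 2.091 = 1.205 d⁻¹.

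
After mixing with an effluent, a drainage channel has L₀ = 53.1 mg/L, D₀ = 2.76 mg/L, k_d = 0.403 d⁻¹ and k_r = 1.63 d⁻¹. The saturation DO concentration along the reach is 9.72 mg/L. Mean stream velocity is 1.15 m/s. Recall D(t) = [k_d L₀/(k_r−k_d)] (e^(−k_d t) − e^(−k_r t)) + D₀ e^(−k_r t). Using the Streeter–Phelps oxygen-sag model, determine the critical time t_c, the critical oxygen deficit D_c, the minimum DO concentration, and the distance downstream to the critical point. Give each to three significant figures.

With k_r/k_d = 4.045 and 1 − D₀(k_r−k_d)/(k_d L₀) = 0.8417,
t_c = ln(4.045 × 0.8417) / (1.63 − 0.403) = ln(3.405) / 1.227 = 1.225/1.227 = 0.9985 d.
D_c = (k_d/k_r) L₀ e^(−k_d t_c) = (0.403/1.63) × 53.1 × e^(−0.403×0.9985) = 0.2472 × 53.1 × 0.6687 = 8.779 mg/L.
Minimum DO = C_s − D_c = 9.72 − 8.779 = 0.9407 mg/L.
x_c = v t_c = 1.15 m/s × 0.9985 d × 86400 s/d = 99210 m ≈ 99.2 km.

t_c ≈ 0.998 d; D_c ≈ 8.78 mg/L; min DO ≈ 0.941 mg/L; x_c ≈ 99.2 km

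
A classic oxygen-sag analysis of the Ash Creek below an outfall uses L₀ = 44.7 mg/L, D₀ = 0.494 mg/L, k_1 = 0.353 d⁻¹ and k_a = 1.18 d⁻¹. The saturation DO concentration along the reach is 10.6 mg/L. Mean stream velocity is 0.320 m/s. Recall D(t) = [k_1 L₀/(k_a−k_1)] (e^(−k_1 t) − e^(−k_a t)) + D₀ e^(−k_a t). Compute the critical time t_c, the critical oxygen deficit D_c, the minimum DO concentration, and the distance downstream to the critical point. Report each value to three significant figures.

With k_a/k_1 = 3.343 and 1 − D₀(k_a−k_1)/(k_1 L₀) = 0.9741,
t_c = ln(3.343 × 0.9741) / (1.18 − 0.353) = ln(3.256) / 0.8270 = 1.181/0.8270 = 1.428 d.
D_c = (k_1/k_a) L₀ e^(−k_1 t_c) = (0.353/1.18) × 44.7 × e^(−0.353×1.428) = 0.2992 × 44.7 × 0.6042 = 8.079 mg/L.
Minimum DO = C_s − D_c = 10.6 − 8.079 = 2.521 mg/L.
x_c = v t_c = 0.320 m/s × 1.428 d × 86400 s/d = 39470 m ≈ 39.5 km.

t_c ≈ 1.43 d; D_c ≈ 8.08 mg/L; min DO ≈ 2.52 mg/L; x_c ≈ 39.5 km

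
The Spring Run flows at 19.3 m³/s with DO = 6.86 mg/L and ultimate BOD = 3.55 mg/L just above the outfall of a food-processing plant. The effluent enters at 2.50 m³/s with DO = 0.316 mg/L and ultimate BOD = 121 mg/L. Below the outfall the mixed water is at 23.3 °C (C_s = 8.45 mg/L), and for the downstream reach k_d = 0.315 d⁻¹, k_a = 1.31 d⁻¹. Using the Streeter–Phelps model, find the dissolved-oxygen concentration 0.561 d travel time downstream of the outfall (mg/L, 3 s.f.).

Mixed DO = (19.3×6.86 + 2.50×0.316)/(19.3+2.50) = 133.2/21.80 = 6.110 mg/L.
Mixed L₀ = (19.3×3.55 + 2.50×121)/(21.80) = 371.0/21.80 = 17.02 mg/L.
Initial deficit D₀ = C_s − DO₀ = 8.45 − 6.110 = 2.340 mg/L.
D(0.561) = [0.315×17.02/(1.31−0.315)](e^(−0.315×0.561) − e^(−1.31×0.561)) + 2.340 e^(−1.31×0.561)
= 5.388 × (0.8380 − 0.4795) + 2.340 × 0.4795 = 3.054 mg/L.
DO = 8.45 − 3.054 = 5.396 mg/L.

DO ≈ 5.40 mg/L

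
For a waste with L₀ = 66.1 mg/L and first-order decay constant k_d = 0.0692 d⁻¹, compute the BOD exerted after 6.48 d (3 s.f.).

y ≈ 23.9 mg/L

y_t = L₀(1 − e^(−k_d t)) = 66.1 × (1 − e^(−0.0692×6.48))
= 66.1 × (1 − 0.6386) = 66.1 × 0.3614 = 23.89 mg/L.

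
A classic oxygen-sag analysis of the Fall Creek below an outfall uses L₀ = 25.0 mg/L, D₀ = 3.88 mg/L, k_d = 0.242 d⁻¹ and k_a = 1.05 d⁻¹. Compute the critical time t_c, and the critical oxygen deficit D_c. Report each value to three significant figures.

At the critical point dD/dt = 0, so k_d L₀ e^(−k_d t) = k_a D. Substituting D(t) from the Streeter–Phelps equation and solving for t gives
t_c = ln[(k_a/k_d)(1 − D₀(k_a−k_d)/(k_d L₀))] / (k_a−k_d).
Here k_a−k_d = 0.8080 d⁻¹ and 1 − D₀(k_a−k_d)/(k_d L₀) = 1 − 3.88×0.8080/(0.242×25.0) = 0.4818, so
t_c = ln(4.339 × 0.4818) / 0.8080 = 0.7374 / 0.8080 = 0.9126 d.
L(t_c) = L₀ e^(−k_d t_c) = 25.0 × 0.8018 = 20.05 mg/L, and at the critical point k_a D_c = k_d L, so D_c = (0.242/1.05) × 20.05 = 4.620 mg/L.

t_c ≈ 0.913 d; D_c ≈ 4.62 mg/L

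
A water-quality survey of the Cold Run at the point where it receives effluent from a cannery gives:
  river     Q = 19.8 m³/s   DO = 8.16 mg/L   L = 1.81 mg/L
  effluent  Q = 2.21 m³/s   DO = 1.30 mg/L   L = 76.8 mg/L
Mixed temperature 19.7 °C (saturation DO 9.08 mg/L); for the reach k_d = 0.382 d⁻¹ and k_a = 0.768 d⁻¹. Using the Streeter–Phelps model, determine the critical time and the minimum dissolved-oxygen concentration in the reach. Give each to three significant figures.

t_c ≈ 1.31 d; minimum DO ≈ 6.27 mg/L

Mixed DO = (19.8×8.16 + 2.21×1.30)/(19.8+2.21) = 164.4/22.01 = 7.471 mg/L.
Mixed L₀ = (19.8×1.81 + 2.21×76.8)/(22.01) = 205.6/22.01 = 9.340 mg/L.
Initial deficit D₀ = C_s − DO₀ = 9.08 − 7.471 = 1.609 mg/L.
t_c = (1/0.3860) ln[(0.768/0.382)(1 − 1.609×0.3860/(0.382×9.340))] = 2.591 × ln(1.661) = 1.314 d.
D_c = (0.382/0.768) × 9.340 × e^(−0.382×1.314) = 0.4974 × 9.340 × 0.6054 = 2.812 mg/L.
Minimum DO = 9.08 − 2.812 = 6.268 mg/L.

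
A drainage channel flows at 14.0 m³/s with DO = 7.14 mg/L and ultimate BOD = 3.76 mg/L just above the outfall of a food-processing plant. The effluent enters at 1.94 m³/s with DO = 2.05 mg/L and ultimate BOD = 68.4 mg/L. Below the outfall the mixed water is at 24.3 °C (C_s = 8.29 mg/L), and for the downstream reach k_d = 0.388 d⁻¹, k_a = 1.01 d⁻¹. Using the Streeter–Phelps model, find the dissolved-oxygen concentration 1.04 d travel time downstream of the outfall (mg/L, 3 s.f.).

DO ≈ 5.36 mg/L

Mixed DO = (14.0×7.14 + 1.94×2.05)/(14.0+1.94) = 103.9/15.94 = 6.521 mg/L.
Mixed L₀ = (14.0×3.76 + 1.94×68.4)/(15.94) = 185.3/15.94 = 11.63 mg/L.
Initial deficit D₀ = C_s − DO₀ = 8.29 − 6.521 = 1.769 mg/L.
D(1.04) = [0.388×11.63/(1.01−0.388)](e^(−0.388×1.04) − e^(−1.01×1.04)) + 1.769 e^(−1.01×1.04)
= 7.253 × (0.6680 − 0.3498) + 1.769 × 0.3498 = 2.927 mg/L.
DO = 8.29 − 2.927 = 5.363 mg/L.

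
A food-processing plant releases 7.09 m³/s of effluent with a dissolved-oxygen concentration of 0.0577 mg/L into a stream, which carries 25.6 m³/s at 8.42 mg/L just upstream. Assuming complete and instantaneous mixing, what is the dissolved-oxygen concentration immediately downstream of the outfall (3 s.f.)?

6.61 mg/L

Flow-weighted mixing: C = (Q_r C_r + Q_w C_w)/(Q_r + Q_w)
= (25.6×8.42 + 7.09×0.0577)/(25.6 + 7.09) = 216.0/32.69 = 6.606 mg/L.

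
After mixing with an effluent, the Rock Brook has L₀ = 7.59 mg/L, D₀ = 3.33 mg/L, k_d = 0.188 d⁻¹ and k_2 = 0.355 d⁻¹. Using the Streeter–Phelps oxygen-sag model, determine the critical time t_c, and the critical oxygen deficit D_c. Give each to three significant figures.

t_c = [1/(k_2−k_d)] ln[(k_2/k_d)(1 − D₀(k_2−k_d)/(k_d L₀))]
= [1/(0.355−0.188)] ln[(0.355/0.188)(1 − 3.33×0.1670/(0.188×7.59))]
= (1/0.1670) ln[1.888 × 0.6103] = 5.988 × ln(1.152) = 5.988 × 0.1418 = 0.8493 d.
L(t_c) = L₀ e^(−k_d t_c) = 7.59 × 0.8524 = 6.470 mg/L, and at the critical point k_2 D_c = k_d L, so D_c = (0.188/0.355) × 6.470 = 3.426 mg/L.

t_c ≈ 0.849 d; D_c ≈ 3.43 mg/L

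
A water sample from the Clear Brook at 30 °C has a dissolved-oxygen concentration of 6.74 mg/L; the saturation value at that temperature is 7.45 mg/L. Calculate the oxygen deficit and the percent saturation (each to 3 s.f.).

D = C_s − C = 7.45 − 6.74 = 0.710 mg/L.
% saturation = 6.74/7.45 × 100 = 90.5 %.

D ≈ 0.710 mg/L; 90.5 % saturation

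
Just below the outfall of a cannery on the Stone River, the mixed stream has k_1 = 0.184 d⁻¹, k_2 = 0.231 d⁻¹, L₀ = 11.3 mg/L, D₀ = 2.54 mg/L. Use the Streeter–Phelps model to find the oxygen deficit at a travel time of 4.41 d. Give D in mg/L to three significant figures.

k_1 L₀/(k_2−k_1) = 0.184×11.3/(0.231−0.184) = 2.079/0.04700 = 44.24 mg/L.
e^(−k_1 t) = e^(−0.184×4.410) = 0.4442; e^(−k_2 t) = e^(−0.231×4.410) = 0.3611.
D = 44.24 × (0.4442 − 0.3611) + 2.54 × 0.3611 = 3.679 + 0.9171 = 4.596 mg/L.

D ≈ 4.60 mg/L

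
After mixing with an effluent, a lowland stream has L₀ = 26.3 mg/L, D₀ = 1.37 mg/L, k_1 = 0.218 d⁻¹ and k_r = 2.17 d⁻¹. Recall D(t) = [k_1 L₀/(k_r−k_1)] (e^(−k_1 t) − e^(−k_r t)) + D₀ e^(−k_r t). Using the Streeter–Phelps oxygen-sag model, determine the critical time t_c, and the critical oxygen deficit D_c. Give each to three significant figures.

t_c ≈ 0.855 d; D_c ≈ 2.19 mg/L

t_c = [1/(k_r−k_1)] ln[(k_r/k_1)(1 − D₀(k_r−k_1)/(k_1 L₀))]
= [1/(2.17−0.218)] ln[(2.17/0.218)(1 − 1.37×1.952/(0.218×26.3))]
= (1/1.952) ln[9.954 × 0.5336] = 0.5123 × ln(5.311) = 0.5123 × 1.670 = 0.8554 d.
D_c = (k_1/k_r) L₀ e^(−k_1 t_c) = (0.218/2.17) × 26.3 × e^(−0.218×0.8554) = 0.1005 × 26.3 × 0.8299 = 2.193 mg/L.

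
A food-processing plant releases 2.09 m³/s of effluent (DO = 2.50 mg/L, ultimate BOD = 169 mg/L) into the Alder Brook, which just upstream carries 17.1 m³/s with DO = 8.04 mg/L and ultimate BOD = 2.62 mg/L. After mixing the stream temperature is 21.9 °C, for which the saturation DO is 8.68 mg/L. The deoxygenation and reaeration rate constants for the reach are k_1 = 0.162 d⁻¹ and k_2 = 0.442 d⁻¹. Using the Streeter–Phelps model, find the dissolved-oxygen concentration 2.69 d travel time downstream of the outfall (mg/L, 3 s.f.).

DO ≈ 4.19 mg/L

Mixed DO = (17.1×8.04 + 2.09×2.50)/(17.1+2.09) = 142.7/19.19 = 7.437 mg/L.
Mixed L₀ = (17.1×2.62 + 2.09×169)/(19.19) = 398.0/19.19 = 20.74 mg/L.
Initial deficit D₀ = C_s − DO₀ = 8.68 − 7.437 = 1.243 mg/L.
D(2.69) = [0.162×20.74/(0.442−0.162)](e^(−0.162×2.69) − e^(−0.442×2.69)) + 1.243 e^(−0.442×2.69)
= 12.00 × (0.6468 − 0.3045) + 1.243 × 0.3045 = 4.485 mg/L.
DO = 8.68 − 4.485 = 4.195 mg/L.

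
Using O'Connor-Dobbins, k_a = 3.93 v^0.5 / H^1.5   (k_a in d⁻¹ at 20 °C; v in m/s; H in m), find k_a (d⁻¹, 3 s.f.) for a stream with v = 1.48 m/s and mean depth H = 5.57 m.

k_a = 3.93 × 1.48^0.5 / 5.57^1.5 = 3.93 × 1.217 / 13.15 = 0.3637 d⁻¹.

k_a ≈ 0.364 d⁻¹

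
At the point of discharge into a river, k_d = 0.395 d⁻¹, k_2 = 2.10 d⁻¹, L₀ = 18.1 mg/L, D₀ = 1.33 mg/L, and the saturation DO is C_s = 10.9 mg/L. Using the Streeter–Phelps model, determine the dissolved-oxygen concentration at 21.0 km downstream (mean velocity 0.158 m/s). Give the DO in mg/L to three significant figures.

DO ≈ 8.73 mg/L

Travel time t = x/v = 21.0 km / (0.158 m/s) = 21000 m / 0.158 m/s = 132900 s = 1.538 d.
k_d L₀/(k_2−k_d) = 0.395×18.1/(2.10−0.395) = 7.150/1.705 = 4.193 mg/L.
e^(−k_d t) = e^(−0.395×1.538) = 0.5446; e^(−k_2 t) = e^(−2.10×1.538) = 0.03954.
D = 4.193 × (0.5446 − 0.03954) + 1.33 × 0.03954 = 2.118 + 0.05259 = 2.171 mg/L.
DO = C_s − D = 10.9 − 2.171 = 8.729 mg/L.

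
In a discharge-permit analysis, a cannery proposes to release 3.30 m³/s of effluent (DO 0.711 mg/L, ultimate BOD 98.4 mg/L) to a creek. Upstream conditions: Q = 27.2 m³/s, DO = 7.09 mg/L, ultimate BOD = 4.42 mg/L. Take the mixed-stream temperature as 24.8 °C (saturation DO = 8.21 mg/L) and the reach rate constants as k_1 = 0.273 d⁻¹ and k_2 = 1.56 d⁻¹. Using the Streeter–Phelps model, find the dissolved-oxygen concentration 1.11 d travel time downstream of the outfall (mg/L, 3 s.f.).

Mixed DO = (27.2×7.09 + 3.30×0.711)/(27.2+3.30) = 195.2/30.50 = 6.400 mg/L.
Mixed L₀ = (27.2×4.42 + 3.30×98.4)/(30.50) = 444.9/30.50 = 14.59 mg/L.
Initial deficit D₀ = C_s − DO₀ = 8.21 − 6.400 = 1.810 mg/L.
D(1.11) = [0.273×14.59/(1.56−0.273)](e^(−0.273×1.11) − e^(−1.56×1.11)) + 1.810 e^(−1.56×1.11)
= 3.094 × (0.7386 − 0.1770) + 1.810 × 0.1770 = 2.058 mg/L.
DO = 8.21 − 2.058 = 6.152 mg/L.

DO ≈ 6.15 mg/L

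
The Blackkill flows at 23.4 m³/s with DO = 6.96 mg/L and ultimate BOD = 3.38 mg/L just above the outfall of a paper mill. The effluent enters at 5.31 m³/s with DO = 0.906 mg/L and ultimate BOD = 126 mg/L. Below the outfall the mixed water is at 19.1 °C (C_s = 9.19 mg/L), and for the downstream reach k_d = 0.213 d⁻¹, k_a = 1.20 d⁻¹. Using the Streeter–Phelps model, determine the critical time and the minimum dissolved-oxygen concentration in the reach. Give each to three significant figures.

t_c ≈ 0.834 d; minimum DO ≈ 5.32 mg/L

Mixed DO = (23.4×6.96 + 5.31×0.906)/(23.4+5.31) = 167.7/28.71 = 5.840 mg/L.
Mixed L₀ = (23.4×3.38 + 5.31×126)/(28.71) = 748.2/28.71 = 26.06 mg/L.
Initial deficit D₀ = C_s − DO₀ = 9.19 − 5.840 = 3.350 mg/L.
t_c = (1/0.9870) ln[(1.20/0.213)(1 − 3.350×0.9870/(0.213×26.06))] = 1.013 × ln(2.278) = 0.8342 d.
D_c = (0.213/1.20) × 26.06 × e^(−0.213×0.8342) = 0.1775 × 26.06 × 0.8372 = 3.872 mg/L.
Minimum DO = 9.19 − 3.872 = 5.318 mg/L.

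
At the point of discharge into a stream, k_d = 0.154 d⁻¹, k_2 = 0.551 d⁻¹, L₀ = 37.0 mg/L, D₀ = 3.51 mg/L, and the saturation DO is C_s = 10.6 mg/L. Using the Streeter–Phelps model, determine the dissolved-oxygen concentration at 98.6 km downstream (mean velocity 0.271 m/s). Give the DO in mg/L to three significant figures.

Travel time t = x/v = 98.6 km / (0.271 m/s) = 98600 m / 0.271 m/s = 363800 s = 4.211 d.
k_d L₀/(k_2−k_d) = 0.154×37.0/(0.551−0.154) = 5.698/0.3970 = 14.35 mg/L.
e^(−k_d t) = e^(−0.154×4.211) = 0.5228; e^(−k_2 t) = e^(−0.551×4.211) = 0.09824.
D = 14.35 × (0.5228 − 0.09824) + 3.51 × 0.09824 = 6.094 + 0.3448 = 6.439 mg/L.
DO = C_s − D = 10.6 − 6.439 = 4.161 mg/L.

DO ≈ 4.16 mg/L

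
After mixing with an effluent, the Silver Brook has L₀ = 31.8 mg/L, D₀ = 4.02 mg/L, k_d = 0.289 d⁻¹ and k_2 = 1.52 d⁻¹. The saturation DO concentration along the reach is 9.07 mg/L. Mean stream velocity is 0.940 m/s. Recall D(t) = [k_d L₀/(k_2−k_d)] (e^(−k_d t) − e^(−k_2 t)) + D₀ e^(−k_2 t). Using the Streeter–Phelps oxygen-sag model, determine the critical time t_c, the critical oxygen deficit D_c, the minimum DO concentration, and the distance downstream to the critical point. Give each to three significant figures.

At the critical point dD/dt = 0, so k_d L₀ e^(−k_d t) = k_2 D. Substituting D(t) from the Streeter–Phelps equation and solving for t gives
t_c = ln[(k_2/k_d)(1 − D₀(k_2−k_d)/(k_d L₀))] / (k_2−k_d).
Here k_2−k_d = 1.231 d⁻¹ and 1 − D₀(k_2−k_d)/(k_d L₀) = 1 − 4.02×1.231/(0.289×31.8) = 0.4615, so
t_c = ln(5.260 × 0.4615) / 1.231 = 0.8868 / 1.231 = 0.7204 d.
D_c = (k_d/k_2) L₀ e^(−k_d t_c) = (0.289/1.52) × 31.8 × e^(−0.289×0.7204) = 0.1901 × 31.8 × 0.8120 = 4.910 mg/L.
Minimum DO = C_s − D_c = 9.07 − 4.910 = 4.160 mg/L.
x_c = v t_c = 0.940 m/s × 0.7204 d × 86400 s/d = 58510 m ≈ 58.5 km.

t_c ≈ 0.720 d; D_c ≈ 4.91 mg/L; min DO ≈ 4.16 mg/L; x_c ≈ 58.5 km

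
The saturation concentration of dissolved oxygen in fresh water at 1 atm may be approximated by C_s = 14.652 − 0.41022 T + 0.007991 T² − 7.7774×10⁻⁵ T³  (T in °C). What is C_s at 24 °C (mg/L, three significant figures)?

C_s = 14.652 − 0.41022×24 + 0.007991×24² − 7.7774×10⁻⁵×24³ = 8.334 mg/L.

C_s ≈ 8.33 mg/L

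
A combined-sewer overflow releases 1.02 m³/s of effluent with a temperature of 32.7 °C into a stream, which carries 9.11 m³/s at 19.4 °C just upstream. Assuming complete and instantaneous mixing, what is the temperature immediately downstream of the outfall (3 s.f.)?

Flow-weighted mixing: C = (Q_r C_r + Q_w C_w)/(Q_r + Q_w)
= (9.11×19.4 + 1.02×32.7)/(9.11 + 1.02) = 210.1/10.13 = 20.74 °C.

20.7 °C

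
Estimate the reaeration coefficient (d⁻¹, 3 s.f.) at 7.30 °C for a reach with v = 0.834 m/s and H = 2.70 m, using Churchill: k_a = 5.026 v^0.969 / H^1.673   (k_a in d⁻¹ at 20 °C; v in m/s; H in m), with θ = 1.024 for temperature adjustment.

k_a(20) = 5.026 × 0.834^0.969 / 2.70^1.673 = 5.026 × 0.8387 / 5.268 = 0.8001 d⁻¹.
k_a(7.30) = 0.8001 × 1.024^(7.30−20) = 0.8001 × 0.7399 = 0.5920 d⁻¹.

k_a ≈ 0.592 d⁻¹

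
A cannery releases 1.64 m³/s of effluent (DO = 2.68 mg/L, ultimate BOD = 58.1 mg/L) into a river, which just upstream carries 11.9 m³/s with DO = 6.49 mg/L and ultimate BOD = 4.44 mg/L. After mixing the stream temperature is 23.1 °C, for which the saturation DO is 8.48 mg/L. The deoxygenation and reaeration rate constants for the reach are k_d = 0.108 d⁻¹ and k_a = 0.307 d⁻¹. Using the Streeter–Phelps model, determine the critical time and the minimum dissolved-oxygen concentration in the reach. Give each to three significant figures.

t_c ≈ 2.57 d; minimum DO ≈ 5.57 mg/L

Mixed DO = (11.9×6.49 + 1.64×2.68)/(11.9+1.64) = 81.63/13.54 = 6.029 mg/L.
Mixed L₀ = (11.9×4.44 + 1.64×58.1)/(13.54) = 148.1/13.54 = 10.94 mg/L.
Initial deficit D₀ = C_s − DO₀ = 8.48 − 6.029 = 2.451 mg/L.
t_c = (1/0.1990) ln[(0.307/0.108)(1 − 2.451×0.1990/(0.108×10.94))] = 5.025 × ln(1.669) = 2.574 d.
D_c = (0.108/0.307) × 10.94 × e^(−0.108×2.574) = 0.3518 × 10.94 × 0.7573 = 2.915 mg/L.
Minimum DO = 8.48 − 2.915 = 5.565 mg/L.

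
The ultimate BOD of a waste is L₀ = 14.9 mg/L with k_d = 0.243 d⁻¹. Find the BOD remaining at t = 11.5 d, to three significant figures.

L_t = L₀ e^(−k_d t) = 14.9 × e^(−0.243×11.5) = 14.9 × 0.06115 = 0.9111 mg/L.

L ≈ 0.911 mg/L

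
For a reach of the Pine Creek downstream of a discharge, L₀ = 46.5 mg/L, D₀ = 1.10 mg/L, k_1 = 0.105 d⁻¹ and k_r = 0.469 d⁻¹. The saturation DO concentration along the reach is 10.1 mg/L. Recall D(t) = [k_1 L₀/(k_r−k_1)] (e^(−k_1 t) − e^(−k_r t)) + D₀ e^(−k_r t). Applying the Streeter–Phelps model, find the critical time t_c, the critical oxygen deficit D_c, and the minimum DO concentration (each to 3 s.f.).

t_c ≈ 3.88 d; D_c ≈ 6.93 mg/L; min DO ≈ 3.17 mg/L

At the critical point dD/dt = 0, so k_1 L₀ e^(−k_1 t) = k_r D. Substituting D(t) from the Streeter–Phelps equation and solving for t gives
t_c = ln[(k_r/k_1)(1 − D₀(k_r−k_1)/(k_1 L₀))] / (k_r−k_1).
Here k_r−k_1 = 0.3640 d⁻¹ and 1 − D₀(k_r−k_1)/(k_1 L₀) = 1 − 1.10×0.3640/(0.105×46.5) = 0.9180, so
t_c = ln(4.467 × 0.9180) / 0.3640 = 1.411 / 0.3640 = 3.877 d.
L(t_c) = L₀ e^(−k_1 t_c) = 46.5 × 0.6656 = 30.95 mg/L, and at the critical point k_r D_c = k_1 L, so D_c = (0.105/0.469) × 30.95 = 6.929 mg/L.
Minimum DO = C_s − D_c = 10.1 − 6.929 = 3.171 mg/L.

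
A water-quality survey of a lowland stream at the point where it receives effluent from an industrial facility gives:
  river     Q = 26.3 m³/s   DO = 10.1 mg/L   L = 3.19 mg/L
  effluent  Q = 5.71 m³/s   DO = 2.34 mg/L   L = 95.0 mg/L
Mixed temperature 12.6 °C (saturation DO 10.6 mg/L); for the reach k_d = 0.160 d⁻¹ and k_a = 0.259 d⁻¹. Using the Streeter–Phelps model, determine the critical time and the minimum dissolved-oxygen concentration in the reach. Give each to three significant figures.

Mixed DO = (26.3×10.1 + 5.71×2.34)/(26.3+5.71) = 279.0/32.01 = 8.716 mg/L.
Mixed L₀ = (26.3×3.19 + 5.71×95.0)/(32.01) = 626.3/32.01 = 19.57 mg/L.
Initial deficit D₀ = C_s − DO₀ = 10.6 − 8.716 = 1.884 mg/L.
t_c = (1/0.09900) ln[(0.259/0.160)(1 − 1.884×0.09900/(0.160×19.57))] = 10.10 × ln(1.522) = 4.245 d.
D_c = (0.160/0.259) × 19.57 × e^(−0.160×4.245) = 0.6178 × 19.57 × 0.5070 = 6.129 mg/L.
Minimum DO = 10.6 − 6.129 = 4.471 mg/L.

t_c ≈ 4.24 d; minimum DO ≈ 4.47 mg/L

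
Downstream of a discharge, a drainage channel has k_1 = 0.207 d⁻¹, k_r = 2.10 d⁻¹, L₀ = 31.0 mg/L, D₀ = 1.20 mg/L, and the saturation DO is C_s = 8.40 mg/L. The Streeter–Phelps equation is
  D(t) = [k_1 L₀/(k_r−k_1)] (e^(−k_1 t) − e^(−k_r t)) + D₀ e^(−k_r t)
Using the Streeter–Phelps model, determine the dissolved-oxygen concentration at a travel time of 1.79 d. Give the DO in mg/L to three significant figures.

DO ≈ 6.11 mg/L

k_1 L₀/(k_r−k_1) = 0.207×31.0/(2.10−0.207) = 6.417/1.893 = 3.390 mg/L.
e^(−k_1 t) = e^(−0.207×1.790) = 0.6904; e^(−k_r t) = e^(−2.10×1.790) = 0.02331.
D = 3.390 × (0.6904 − 0.02331) + 1.20 × 0.02331 = 2.261 + 0.02797 = 2.289 mg/L.
DO = C_s − D = 8.40 − 2.289 = 6.111 mg/L.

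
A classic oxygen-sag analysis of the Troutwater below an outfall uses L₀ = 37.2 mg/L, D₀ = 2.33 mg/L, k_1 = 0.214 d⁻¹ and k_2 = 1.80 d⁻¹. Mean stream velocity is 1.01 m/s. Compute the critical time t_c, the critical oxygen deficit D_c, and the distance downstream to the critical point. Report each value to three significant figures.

t_c ≈ 0.949 d; D_c ≈ 3.61 mg/L; x_c ≈ 82.8 km

At the critical point dD/dt = 0, so k_1 L₀ e^(−k_1 t) = k_2 D. Substituting D(t) from the Streeter–Phelps equation and solving for t gives
t_c = ln[(k_2/k_1)(1 − D₀(k_2−k_1)/(k_1 L₀))] / (k_2−k_1).
Here k_2−k_1 = 1.586 d⁻¹ and 1 − D₀(k_2−k_1)/(k_1 L₀) = 1 − 2.33×1.586/(0.214×37.2) = 0.5358, so
t_c = ln(8.411 × 0.5358) / 1.586 = 1.506 / 1.586 = 0.9493 d.
D_c = (k_1/k_2) L₀ e^(−k_1 t_c) = (0.214/1.80) × 37.2 × e^(−0.214×0.9493) = 0.1189 × 37.2 × 0.8162 = 3.610 mg/L.
x_c = v t_c = 1.01 m/s × 0.9493 d × 86400 s/d = 82840 m ≈ 82.8 km.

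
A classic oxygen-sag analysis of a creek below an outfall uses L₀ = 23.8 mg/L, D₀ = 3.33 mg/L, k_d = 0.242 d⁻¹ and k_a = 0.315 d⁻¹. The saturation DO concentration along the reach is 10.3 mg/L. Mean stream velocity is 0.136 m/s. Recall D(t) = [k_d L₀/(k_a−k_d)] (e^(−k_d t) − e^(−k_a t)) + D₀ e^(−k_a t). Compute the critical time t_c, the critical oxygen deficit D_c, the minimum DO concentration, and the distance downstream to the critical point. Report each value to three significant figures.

With k_a/k_d = 1.302 and 1 − D₀(k_a−k_d)/(k_d L₀) = 0.9578,
t_c = ln(1.302 × 0.9578) / (0.315 − 0.242) = ln(1.247) / 0.07300 = 0.2205/0.07300 = 3.021 d.
D_c = (k_d/k_a) L₀ e^(−k_d t_c) = (0.242/0.315) × 23.8 × e^(−0.242×3.021) = 0.7683 × 23.8 × 0.4814 = 8.803 mg/L.
Minimum DO = C_s − D_c = 10.3 − 8.803 = 1.497 mg/L.
x_c = v t_c = 0.136 m/s × 3.021 d × 86400 s/d = 35490 m ≈ 35.5 km.

t_c ≈ 3.02 d; D_c ≈ 8.80 mg/L; min DO ≈ 1.50 mg/L; x_c ≈ 35.5 km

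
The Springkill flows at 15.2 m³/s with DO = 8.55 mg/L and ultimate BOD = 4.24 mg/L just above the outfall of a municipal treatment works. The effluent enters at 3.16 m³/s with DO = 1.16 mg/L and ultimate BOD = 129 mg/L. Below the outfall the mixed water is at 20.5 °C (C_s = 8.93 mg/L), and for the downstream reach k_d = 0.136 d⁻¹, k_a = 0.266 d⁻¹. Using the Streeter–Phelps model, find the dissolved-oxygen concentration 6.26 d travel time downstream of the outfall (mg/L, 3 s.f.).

Mixed DO = (15.2×8.55 + 3.16×1.16)/(15.2+3.16) = 133.6/18.36 = 7.278 mg/L.
Mixed L₀ = (15.2×4.24 + 3.16×129)/(18.36) = 472.1/18.36 = 25.71 mg/L.
Initial deficit D₀ = C_s − DO₀ = 8.93 − 7.278 = 1.652 mg/L.
D(6.26) = [0.136×25.71/(0.266−0.136)](e^(−0.136×6.26) − e^(−0.266×6.26)) + 1.652 e^(−0.266×6.26)
= 26.90 × (0.4268 − 0.1892) + 1.652 × 0.1892 = 6.706 mg/L.
DO = 8.93 − 6.706 = 2.224 mg/L.

DO ≈ 2.22 mg/L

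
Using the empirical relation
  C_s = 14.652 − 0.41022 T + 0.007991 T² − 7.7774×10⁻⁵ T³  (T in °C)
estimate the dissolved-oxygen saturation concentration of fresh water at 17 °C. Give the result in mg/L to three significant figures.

C_s ≈ 9.61 mg/L

C_s = 14.652 − 0.41022×17 + 0.007991×17² − 7.7774×10⁻⁵×17³ = 9.606 mg/L.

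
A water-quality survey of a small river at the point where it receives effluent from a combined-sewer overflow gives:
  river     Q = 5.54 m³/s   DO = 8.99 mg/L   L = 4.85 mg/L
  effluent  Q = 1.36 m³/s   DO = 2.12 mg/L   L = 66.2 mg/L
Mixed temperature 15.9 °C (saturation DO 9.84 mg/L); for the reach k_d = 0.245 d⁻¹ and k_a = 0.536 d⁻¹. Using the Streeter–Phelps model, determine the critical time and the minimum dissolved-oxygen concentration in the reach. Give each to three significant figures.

Mixed DO = (5.54×8.99 + 1.36×2.12)/(5.54+1.36) = 52.69/6.900 = 7.636 mg/L.
Mixed L₀ = (5.54×4.85 + 1.36×66.2)/(6.900) = 116.9/6.900 = 16.94 mg/L.
Initial deficit D₀ = C_s − DO₀ = 9.84 − 7.636 = 2.204 mg/L.
t_c = (1/0.2910) ln[(0.536/0.245)(1 − 2.204×0.2910/(0.245×16.94))] = 3.436 × ln(1.850) = 2.113 d.
D_c = (0.245/0.536) × 16.94 × e^(−0.245×2.113) = 0.4571 × 16.94 × 0.5958 = 4.614 mg/L.
Minimum DO = 9.84 − 4.614 = 5.226 mg/L.

t_c ≈ 2.11 d; minimum DO ≈ 5.23 mg/L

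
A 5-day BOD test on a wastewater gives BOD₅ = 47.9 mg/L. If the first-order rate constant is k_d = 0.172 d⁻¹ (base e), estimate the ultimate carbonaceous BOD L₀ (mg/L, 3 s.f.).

L₀ ≈ 83.0 mg/L

BOD₅ = L₀(1 − e^(−5k_d)) ⇒ L₀ = BOD₅ / (1 − e^(−5×0.172))
= 47.9 / (1 − 0.4232) = 47.9 / 0.5768 = 83.04 mg/L.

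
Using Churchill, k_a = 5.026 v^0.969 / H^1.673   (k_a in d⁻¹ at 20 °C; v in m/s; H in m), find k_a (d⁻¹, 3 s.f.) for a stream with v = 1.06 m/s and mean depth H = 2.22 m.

k_a = 5.026 × 1.06^0.969 / 2.22^1.673 = 5.026 × 1.058 / 3.797 = 1.401 d⁻¹.

k_a ≈ 1.40 d⁻¹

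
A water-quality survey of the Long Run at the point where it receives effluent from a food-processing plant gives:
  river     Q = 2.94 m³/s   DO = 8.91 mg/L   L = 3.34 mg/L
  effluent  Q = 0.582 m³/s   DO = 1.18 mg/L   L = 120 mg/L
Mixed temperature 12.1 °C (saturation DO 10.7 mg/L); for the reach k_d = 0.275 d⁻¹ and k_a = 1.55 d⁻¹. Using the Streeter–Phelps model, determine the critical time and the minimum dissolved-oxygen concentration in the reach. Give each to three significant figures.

t_c ≈ 0.579 d; minimum DO ≈ 7.28 mg/L

Mixed DO = (2.94×8.91 + 0.582×1.18)/(2.94+0.582) = 26.88/3.522 = 7.633 mg/L.
Mixed L₀ = (2.94×3.34 + 0.582×120)/(3.522) = 79.66/3.522 = 22.62 mg/L.
Initial deficit D₀ = C_s − DO₀ = 10.7 − 7.633 = 3.067 mg/L.
t_c = (1/1.275) ln[(1.55/0.275)(1 − 3.067×1.275/(0.275×22.62))] = 0.7843 × ln(2.092) = 0.5791 d.
D_c = (0.275/1.55) × 22.62 × e^(−0.275×0.5791) = 0.1774 × 22.62 × 0.8528 = 3.422 mg/L.
Minimum DO = 10.7 − 3.422 = 7.278 mg/L.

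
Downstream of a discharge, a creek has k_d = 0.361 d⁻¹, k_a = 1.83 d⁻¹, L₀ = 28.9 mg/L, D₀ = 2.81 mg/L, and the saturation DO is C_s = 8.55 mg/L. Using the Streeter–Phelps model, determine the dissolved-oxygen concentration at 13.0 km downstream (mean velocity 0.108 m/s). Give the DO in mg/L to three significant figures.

Travel time t = x/v = 13.0 km / (0.108 m/s) = 13000 m / 0.108 m/s = 120400 s = 1.393 d.
k_d L₀/(k_a−k_d) = 0.361×28.9/(1.83−0.361) = 10.43/1.469 = 7.102 mg/L.
e^(−k_d t) = e^(−0.361×1.393) = 0.6048; e^(−k_a t) = e^(−1.83×1.393) = 0.07812.
D = 7.102 × (0.6048 − 0.07812) + 2.81 × 0.07812 = 3.740 + 0.2195 = 3.960 mg/L.
DO = C_s − D = 8.55 − 3.960 = 4.590 mg/L.

DO ≈ 4.59 mg/L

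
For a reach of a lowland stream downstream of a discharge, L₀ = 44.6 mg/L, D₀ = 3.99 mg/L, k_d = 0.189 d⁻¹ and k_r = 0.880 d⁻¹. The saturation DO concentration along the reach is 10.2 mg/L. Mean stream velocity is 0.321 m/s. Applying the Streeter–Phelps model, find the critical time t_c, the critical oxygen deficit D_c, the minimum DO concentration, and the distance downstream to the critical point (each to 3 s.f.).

With k_r/k_d = 4.656 and 1 − D₀(k_r−k_d)/(k_d L₀) = 0.6729,
t_c = ln(4.656 × 0.6729) / (0.880 − 0.189) = ln(3.133) / 0.6910 = 1.142/0.6910 = 1.653 d.
L(t_c) = L₀ e^(−k_d t_c) = 44.6 × 0.7317 = 32.63 mg/L, and at the critical point k_r D_c = k_d L, so D_c = (0.189/0.880) × 32.63 = 7.009 mg/L.
Minimum DO = C_s − D_c = 10.2 − 7.009 = 3.191 mg/L.
x_c = v t_c = 0.321 m/s × 1.653 d × 86400 s/d = 45840 m ≈ 45.8 km.

t_c ≈ 1.65 d; D_c ≈ 7.01 mg/L; min DO ≈ 3.19 mg/L; x_c ≈ 45.8 km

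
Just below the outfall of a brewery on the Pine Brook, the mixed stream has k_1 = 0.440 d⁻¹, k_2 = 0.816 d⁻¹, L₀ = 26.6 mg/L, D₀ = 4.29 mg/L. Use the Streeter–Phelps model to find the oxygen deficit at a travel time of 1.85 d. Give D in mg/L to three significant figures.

k_1 L₀/(k_2−k_1) = 0.440×26.6/(0.816−0.440) = 11.70/0.3760 = 31.13 mg/L.
e^(−k_1 t) = e^(−0.440×1.850) = 0.4431; e^(−k_2 t) = e^(−0.816×1.850) = 0.2210.
D = 31.13 × (0.4431 − 0.2210) + 4.29 × 0.2210 = 6.913 + 0.9481 = 7.861 mg/L.

D ≈ 7.86 mg/L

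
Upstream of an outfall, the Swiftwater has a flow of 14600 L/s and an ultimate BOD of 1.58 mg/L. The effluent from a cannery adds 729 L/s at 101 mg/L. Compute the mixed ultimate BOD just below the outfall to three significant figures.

Flow-weighted mixing: C = (Q_r C_r + Q_w C_w)/(Q_r + Q_w)
= (14600×1.58 + 729×101)/(14600 + 729) = 96700/15330 = 6.308 mg/L.

6.31 mg/L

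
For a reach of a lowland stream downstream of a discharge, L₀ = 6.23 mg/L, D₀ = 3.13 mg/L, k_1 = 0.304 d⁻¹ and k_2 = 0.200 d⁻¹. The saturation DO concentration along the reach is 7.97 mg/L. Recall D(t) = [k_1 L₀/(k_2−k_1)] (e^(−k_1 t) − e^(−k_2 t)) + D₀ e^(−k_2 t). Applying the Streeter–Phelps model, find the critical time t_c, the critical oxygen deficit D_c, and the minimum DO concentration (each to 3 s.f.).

With k_2/k_1 = 0.6579 and 1 − D₀(k_2−k_1)/(k_1 L₀) = 1.172,
t_c = ln(0.6579 × 1.172) / (0.200 − 0.304) = ln(0.7710) / -0.1040 = -0.2601/-0.1040 = 2.501 d.
L(t_c) = L₀ e^(−k_1 t_c) = 6.23 × 0.4675 = 2.913 mg/L, and at the critical point k_2 D_c = k_1 L, so D_c = (0.304/0.200) × 2.913 = 4.427 mg/L.
Minimum DO = C_s − D_c = 7.97 − 4.427 = 3.543 mg/L.

t_c ≈ 2.50 d; D_c ≈ 4.43 mg/L; min DO ≈ 3.54 mg/L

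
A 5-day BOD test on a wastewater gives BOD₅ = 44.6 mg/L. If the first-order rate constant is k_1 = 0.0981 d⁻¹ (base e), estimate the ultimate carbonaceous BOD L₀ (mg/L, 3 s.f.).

L₀ ≈ 115 mg/L

BOD₅ = L₀(1 − e^(−5k_1)) ⇒ L₀ = BOD₅ / (1 − e^(−5×0.0981))
= 44.6 / (1 − 0.6123) = 44.6 / 0.3877 = 115.0 mg/L.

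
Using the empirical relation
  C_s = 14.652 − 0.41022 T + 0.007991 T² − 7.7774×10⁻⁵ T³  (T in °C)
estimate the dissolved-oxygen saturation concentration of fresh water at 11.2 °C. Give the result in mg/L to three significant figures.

C_s ≈ 11.0 mg/L

C_s = 14.652 − 0.41022×11.2 + 0.007991×11.2² − 7.7774×10⁻⁵×11.2³ = 10.95 mg/L.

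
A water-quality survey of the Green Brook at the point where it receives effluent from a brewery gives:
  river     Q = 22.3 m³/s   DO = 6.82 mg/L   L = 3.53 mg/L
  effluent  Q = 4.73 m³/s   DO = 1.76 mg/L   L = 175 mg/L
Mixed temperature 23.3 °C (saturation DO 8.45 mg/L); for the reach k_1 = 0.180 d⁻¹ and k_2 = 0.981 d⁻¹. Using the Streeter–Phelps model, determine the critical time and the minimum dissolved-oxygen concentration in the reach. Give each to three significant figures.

Mixed DO = (22.3×6.82 + 4.73×1.76)/(22.3+4.73) = 160.4/27.03 = 5.935 mg/L.
Mixed L₀ = (22.3×3.53 + 4.73×175)/(27.03) = 906.5/27.03 = 33.54 mg/L.
Initial deficit D₀ = C_s − DO₀ = 8.45 − 5.935 = 2.515 mg/L.
t_c = (1/0.8010) ln[(0.981/0.180)(1 − 2.515×0.8010/(0.180×33.54))] = 1.248 × ln(3.631) = 1.610 d.
D_c = (0.180/0.981) × 33.54 × e^(−0.180×1.610) = 0.1835 × 33.54 × 0.7484 = 4.605 mg/L.
Minimum DO = 8.45 − 4.605 = 3.845 mg/L.

t_c ≈ 1.61 d; minimum DO ≈ 3.84 mg/L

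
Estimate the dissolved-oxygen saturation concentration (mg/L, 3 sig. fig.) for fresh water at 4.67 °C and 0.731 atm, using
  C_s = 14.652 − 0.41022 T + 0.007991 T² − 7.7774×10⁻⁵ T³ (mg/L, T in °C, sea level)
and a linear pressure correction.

At sea level: C_s = 14.652 − 0.41022×4.67 + 0.007991×4.67² − 7.7774×10⁻⁵×4.67³ = 12.90 mg/L.
Pressure correction: C_s' = 12.90 × 0.731 = 9.432 mg/L.

C_s ≈ 9.43 mg/L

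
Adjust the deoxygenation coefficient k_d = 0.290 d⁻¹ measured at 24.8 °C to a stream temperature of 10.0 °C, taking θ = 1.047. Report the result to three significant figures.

k_d(T₂) = k_d(T₁) · θ^(T₂−T₁) = 0.290 × 1.047^(10.0−24.8)
= 0.290 × 1.047^-14.8 = 0.290 × 0.5067 = 0.1470 d⁻¹.

k_d ≈ 0.147 d⁻¹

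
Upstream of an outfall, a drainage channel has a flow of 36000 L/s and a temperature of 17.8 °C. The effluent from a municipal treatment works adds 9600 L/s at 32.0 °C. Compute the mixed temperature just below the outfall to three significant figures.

Flow-weighted mixing: C = (Q_r C_r + Q_w C_w)/(Q_r + Q_w)
= (36000×17.8 + 9600×32.0)/(36000 + 9600) = 948000/45600 = 20.79 °C.

20.8 °C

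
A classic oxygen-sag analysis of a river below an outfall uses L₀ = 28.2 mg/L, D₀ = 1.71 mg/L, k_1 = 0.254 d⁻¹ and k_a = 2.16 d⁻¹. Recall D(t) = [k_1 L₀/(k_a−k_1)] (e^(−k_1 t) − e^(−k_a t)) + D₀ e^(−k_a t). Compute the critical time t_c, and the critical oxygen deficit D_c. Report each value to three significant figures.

t_c ≈ 0.805 d; D_c ≈ 2.70 mg/L

At the critical point dD/dt = 0, so k_1 L₀ e^(−k_1 t) = k_a D. Substituting D(t) from the Streeter–Phelps equation and solving for t gives
t_c = ln[(k_a/k_1)(1 − D₀(k_a−k_1)/(k_1 L₀))] / (k_a−k_1).
Here k_a−k_1 = 1.906 d⁻¹ and 1 − D₀(k_a−k_1)/(k_1 L₀) = 1 − 1.71×1.906/(0.254×28.2) = 0.5450, so
t_c = ln(8.504 × 0.5450) / 1.906 = 1.534 / 1.906 = 0.8046 d.
D_c = (k_1/k_a) L₀ e^(−k_1 t_c) = (0.254/2.16) × 28.2 × e^(−0.254×0.8046) = 0.1176 × 28.2 × 0.8152 = 2.703 mg/L.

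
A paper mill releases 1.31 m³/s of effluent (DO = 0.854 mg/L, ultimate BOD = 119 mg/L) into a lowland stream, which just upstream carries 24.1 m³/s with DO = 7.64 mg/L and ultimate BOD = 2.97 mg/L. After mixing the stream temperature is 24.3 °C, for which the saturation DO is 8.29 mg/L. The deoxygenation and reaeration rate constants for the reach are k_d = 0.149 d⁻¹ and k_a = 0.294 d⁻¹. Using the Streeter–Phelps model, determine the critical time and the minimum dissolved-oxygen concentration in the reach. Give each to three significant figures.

Mixed DO = (24.1×7.64 + 1.31×0.854)/(24.1+1.31) = 185.2/25.41 = 7.290 mg/L.
Mixed L₀ = (24.1×2.97 + 1.31×119)/(25.41) = 227.5/25.41 = 8.952 mg/L.
Initial deficit D₀ = C_s − DO₀ = 8.29 − 7.290 = 0.9998 mg/L.
t_c = (1/0.1450) ln[(0.294/0.149)(1 − 0.9998×0.1450/(0.149×8.952))] = 6.897 × ln(1.759) = 3.894 d.
D_c = (0.149/0.294) × 8.952 × e^(−0.149×3.894) = 0.5068 × 8.952 × 0.5598 = 2.540 mg/L.
Minimum DO = 8.29 − 2.540 = 5.750 mg/L.

t_c ≈ 3.89 d; minimum DO ≈ 5.75 mg/L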